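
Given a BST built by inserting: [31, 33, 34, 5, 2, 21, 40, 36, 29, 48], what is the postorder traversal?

Tree insertion order: [31, 33, 34, 5, 2, 21, 40, 36, 29, 48]
Tree (level-order array): [31, 5, 33, 2, 21, None, 34, None, None, None, 29, None, 40, None, None, 36, 48]
Postorder traversal: [2, 29, 21, 5, 36, 48, 40, 34, 33, 31]


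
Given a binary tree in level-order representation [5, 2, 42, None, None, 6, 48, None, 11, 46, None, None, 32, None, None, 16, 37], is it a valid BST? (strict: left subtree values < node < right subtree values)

Level-order array: [5, 2, 42, None, None, 6, 48, None, 11, 46, None, None, 32, None, None, 16, 37]
Validate using subtree bounds (lo, hi): at each node, require lo < value < hi,
then recurse left with hi=value and right with lo=value.
Preorder trace (stopping at first violation):
  at node 5 with bounds (-inf, +inf): OK
  at node 2 with bounds (-inf, 5): OK
  at node 42 with bounds (5, +inf): OK
  at node 6 with bounds (5, 42): OK
  at node 11 with bounds (6, 42): OK
  at node 32 with bounds (11, 42): OK
  at node 16 with bounds (11, 32): OK
  at node 37 with bounds (32, 42): OK
  at node 48 with bounds (42, +inf): OK
  at node 46 with bounds (42, 48): OK
No violation found at any node.
Result: Valid BST


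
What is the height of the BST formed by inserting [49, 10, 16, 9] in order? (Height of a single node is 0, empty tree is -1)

Insertion order: [49, 10, 16, 9]
Tree (level-order array): [49, 10, None, 9, 16]
Compute height bottom-up (empty subtree = -1):
  height(9) = 1 + max(-1, -1) = 0
  height(16) = 1 + max(-1, -1) = 0
  height(10) = 1 + max(0, 0) = 1
  height(49) = 1 + max(1, -1) = 2
Height = 2


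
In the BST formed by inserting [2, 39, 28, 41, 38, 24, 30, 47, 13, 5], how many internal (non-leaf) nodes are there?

Tree built from: [2, 39, 28, 41, 38, 24, 30, 47, 13, 5]
Tree (level-order array): [2, None, 39, 28, 41, 24, 38, None, 47, 13, None, 30, None, None, None, 5]
Rule: An internal node has at least one child.
Per-node child counts:
  node 2: 1 child(ren)
  node 39: 2 child(ren)
  node 28: 2 child(ren)
  node 24: 1 child(ren)
  node 13: 1 child(ren)
  node 5: 0 child(ren)
  node 38: 1 child(ren)
  node 30: 0 child(ren)
  node 41: 1 child(ren)
  node 47: 0 child(ren)
Matching nodes: [2, 39, 28, 24, 13, 38, 41]
Count of internal (non-leaf) nodes: 7


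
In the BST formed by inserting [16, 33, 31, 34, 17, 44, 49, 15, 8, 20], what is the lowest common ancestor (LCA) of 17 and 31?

Tree insertion order: [16, 33, 31, 34, 17, 44, 49, 15, 8, 20]
Tree (level-order array): [16, 15, 33, 8, None, 31, 34, None, None, 17, None, None, 44, None, 20, None, 49]
In a BST, the LCA of p=17, q=31 is the first node v on the
root-to-leaf path with p <= v <= q (go left if both < v, right if both > v).
Walk from root:
  at 16: both 17 and 31 > 16, go right
  at 33: both 17 and 31 < 33, go left
  at 31: 17 <= 31 <= 31, this is the LCA
LCA = 31


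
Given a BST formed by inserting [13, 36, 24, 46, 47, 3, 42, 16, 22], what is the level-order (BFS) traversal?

Tree insertion order: [13, 36, 24, 46, 47, 3, 42, 16, 22]
Tree (level-order array): [13, 3, 36, None, None, 24, 46, 16, None, 42, 47, None, 22]
BFS from the root, enqueuing left then right child of each popped node:
  queue [13] -> pop 13, enqueue [3, 36], visited so far: [13]
  queue [3, 36] -> pop 3, enqueue [none], visited so far: [13, 3]
  queue [36] -> pop 36, enqueue [24, 46], visited so far: [13, 3, 36]
  queue [24, 46] -> pop 24, enqueue [16], visited so far: [13, 3, 36, 24]
  queue [46, 16] -> pop 46, enqueue [42, 47], visited so far: [13, 3, 36, 24, 46]
  queue [16, 42, 47] -> pop 16, enqueue [22], visited so far: [13, 3, 36, 24, 46, 16]
  queue [42, 47, 22] -> pop 42, enqueue [none], visited so far: [13, 3, 36, 24, 46, 16, 42]
  queue [47, 22] -> pop 47, enqueue [none], visited so far: [13, 3, 36, 24, 46, 16, 42, 47]
  queue [22] -> pop 22, enqueue [none], visited so far: [13, 3, 36, 24, 46, 16, 42, 47, 22]
Result: [13, 3, 36, 24, 46, 16, 42, 47, 22]


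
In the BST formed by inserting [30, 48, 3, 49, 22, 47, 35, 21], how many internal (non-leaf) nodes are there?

Tree built from: [30, 48, 3, 49, 22, 47, 35, 21]
Tree (level-order array): [30, 3, 48, None, 22, 47, 49, 21, None, 35]
Rule: An internal node has at least one child.
Per-node child counts:
  node 30: 2 child(ren)
  node 3: 1 child(ren)
  node 22: 1 child(ren)
  node 21: 0 child(ren)
  node 48: 2 child(ren)
  node 47: 1 child(ren)
  node 35: 0 child(ren)
  node 49: 0 child(ren)
Matching nodes: [30, 3, 22, 48, 47]
Count of internal (non-leaf) nodes: 5


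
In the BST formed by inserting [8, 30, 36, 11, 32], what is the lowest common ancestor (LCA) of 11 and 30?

Tree insertion order: [8, 30, 36, 11, 32]
Tree (level-order array): [8, None, 30, 11, 36, None, None, 32]
In a BST, the LCA of p=11, q=30 is the first node v on the
root-to-leaf path with p <= v <= q (go left if both < v, right if both > v).
Walk from root:
  at 8: both 11 and 30 > 8, go right
  at 30: 11 <= 30 <= 30, this is the LCA
LCA = 30


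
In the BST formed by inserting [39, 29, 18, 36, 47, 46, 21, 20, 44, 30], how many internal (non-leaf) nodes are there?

Tree built from: [39, 29, 18, 36, 47, 46, 21, 20, 44, 30]
Tree (level-order array): [39, 29, 47, 18, 36, 46, None, None, 21, 30, None, 44, None, 20]
Rule: An internal node has at least one child.
Per-node child counts:
  node 39: 2 child(ren)
  node 29: 2 child(ren)
  node 18: 1 child(ren)
  node 21: 1 child(ren)
  node 20: 0 child(ren)
  node 36: 1 child(ren)
  node 30: 0 child(ren)
  node 47: 1 child(ren)
  node 46: 1 child(ren)
  node 44: 0 child(ren)
Matching nodes: [39, 29, 18, 21, 36, 47, 46]
Count of internal (non-leaf) nodes: 7


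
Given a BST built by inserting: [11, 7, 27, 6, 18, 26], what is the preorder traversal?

Tree insertion order: [11, 7, 27, 6, 18, 26]
Tree (level-order array): [11, 7, 27, 6, None, 18, None, None, None, None, 26]
Preorder traversal: [11, 7, 6, 27, 18, 26]


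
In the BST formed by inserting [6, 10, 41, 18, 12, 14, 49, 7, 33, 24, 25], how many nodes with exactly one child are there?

Tree built from: [6, 10, 41, 18, 12, 14, 49, 7, 33, 24, 25]
Tree (level-order array): [6, None, 10, 7, 41, None, None, 18, 49, 12, 33, None, None, None, 14, 24, None, None, None, None, 25]
Rule: These are nodes with exactly 1 non-null child.
Per-node child counts:
  node 6: 1 child(ren)
  node 10: 2 child(ren)
  node 7: 0 child(ren)
  node 41: 2 child(ren)
  node 18: 2 child(ren)
  node 12: 1 child(ren)
  node 14: 0 child(ren)
  node 33: 1 child(ren)
  node 24: 1 child(ren)
  node 25: 0 child(ren)
  node 49: 0 child(ren)
Matching nodes: [6, 12, 33, 24]
Count of nodes with exactly one child: 4


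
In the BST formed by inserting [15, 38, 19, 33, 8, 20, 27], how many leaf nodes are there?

Tree built from: [15, 38, 19, 33, 8, 20, 27]
Tree (level-order array): [15, 8, 38, None, None, 19, None, None, 33, 20, None, None, 27]
Rule: A leaf has 0 children.
Per-node child counts:
  node 15: 2 child(ren)
  node 8: 0 child(ren)
  node 38: 1 child(ren)
  node 19: 1 child(ren)
  node 33: 1 child(ren)
  node 20: 1 child(ren)
  node 27: 0 child(ren)
Matching nodes: [8, 27]
Count of leaf nodes: 2


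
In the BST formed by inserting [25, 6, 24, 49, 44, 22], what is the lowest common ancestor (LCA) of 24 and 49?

Tree insertion order: [25, 6, 24, 49, 44, 22]
Tree (level-order array): [25, 6, 49, None, 24, 44, None, 22]
In a BST, the LCA of p=24, q=49 is the first node v on the
root-to-leaf path with p <= v <= q (go left if both < v, right if both > v).
Walk from root:
  at 25: 24 <= 25 <= 49, this is the LCA
LCA = 25


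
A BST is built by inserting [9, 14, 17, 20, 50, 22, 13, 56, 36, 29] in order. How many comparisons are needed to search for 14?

Search path for 14: 9 -> 14
Found: True
Comparisons: 2


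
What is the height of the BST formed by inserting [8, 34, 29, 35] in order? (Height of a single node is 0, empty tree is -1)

Insertion order: [8, 34, 29, 35]
Tree (level-order array): [8, None, 34, 29, 35]
Compute height bottom-up (empty subtree = -1):
  height(29) = 1 + max(-1, -1) = 0
  height(35) = 1 + max(-1, -1) = 0
  height(34) = 1 + max(0, 0) = 1
  height(8) = 1 + max(-1, 1) = 2
Height = 2


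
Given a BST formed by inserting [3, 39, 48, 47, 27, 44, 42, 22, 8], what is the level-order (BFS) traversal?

Tree insertion order: [3, 39, 48, 47, 27, 44, 42, 22, 8]
Tree (level-order array): [3, None, 39, 27, 48, 22, None, 47, None, 8, None, 44, None, None, None, 42]
BFS from the root, enqueuing left then right child of each popped node:
  queue [3] -> pop 3, enqueue [39], visited so far: [3]
  queue [39] -> pop 39, enqueue [27, 48], visited so far: [3, 39]
  queue [27, 48] -> pop 27, enqueue [22], visited so far: [3, 39, 27]
  queue [48, 22] -> pop 48, enqueue [47], visited so far: [3, 39, 27, 48]
  queue [22, 47] -> pop 22, enqueue [8], visited so far: [3, 39, 27, 48, 22]
  queue [47, 8] -> pop 47, enqueue [44], visited so far: [3, 39, 27, 48, 22, 47]
  queue [8, 44] -> pop 8, enqueue [none], visited so far: [3, 39, 27, 48, 22, 47, 8]
  queue [44] -> pop 44, enqueue [42], visited so far: [3, 39, 27, 48, 22, 47, 8, 44]
  queue [42] -> pop 42, enqueue [none], visited so far: [3, 39, 27, 48, 22, 47, 8, 44, 42]
Result: [3, 39, 27, 48, 22, 47, 8, 44, 42]


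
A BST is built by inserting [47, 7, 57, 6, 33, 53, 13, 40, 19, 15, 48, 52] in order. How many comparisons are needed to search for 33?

Search path for 33: 47 -> 7 -> 33
Found: True
Comparisons: 3


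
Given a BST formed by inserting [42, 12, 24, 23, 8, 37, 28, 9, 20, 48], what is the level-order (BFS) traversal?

Tree insertion order: [42, 12, 24, 23, 8, 37, 28, 9, 20, 48]
Tree (level-order array): [42, 12, 48, 8, 24, None, None, None, 9, 23, 37, None, None, 20, None, 28]
BFS from the root, enqueuing left then right child of each popped node:
  queue [42] -> pop 42, enqueue [12, 48], visited so far: [42]
  queue [12, 48] -> pop 12, enqueue [8, 24], visited so far: [42, 12]
  queue [48, 8, 24] -> pop 48, enqueue [none], visited so far: [42, 12, 48]
  queue [8, 24] -> pop 8, enqueue [9], visited so far: [42, 12, 48, 8]
  queue [24, 9] -> pop 24, enqueue [23, 37], visited so far: [42, 12, 48, 8, 24]
  queue [9, 23, 37] -> pop 9, enqueue [none], visited so far: [42, 12, 48, 8, 24, 9]
  queue [23, 37] -> pop 23, enqueue [20], visited so far: [42, 12, 48, 8, 24, 9, 23]
  queue [37, 20] -> pop 37, enqueue [28], visited so far: [42, 12, 48, 8, 24, 9, 23, 37]
  queue [20, 28] -> pop 20, enqueue [none], visited so far: [42, 12, 48, 8, 24, 9, 23, 37, 20]
  queue [28] -> pop 28, enqueue [none], visited so far: [42, 12, 48, 8, 24, 9, 23, 37, 20, 28]
Result: [42, 12, 48, 8, 24, 9, 23, 37, 20, 28]


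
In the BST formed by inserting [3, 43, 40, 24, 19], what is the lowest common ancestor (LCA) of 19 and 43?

Tree insertion order: [3, 43, 40, 24, 19]
Tree (level-order array): [3, None, 43, 40, None, 24, None, 19]
In a BST, the LCA of p=19, q=43 is the first node v on the
root-to-leaf path with p <= v <= q (go left if both < v, right if both > v).
Walk from root:
  at 3: both 19 and 43 > 3, go right
  at 43: 19 <= 43 <= 43, this is the LCA
LCA = 43


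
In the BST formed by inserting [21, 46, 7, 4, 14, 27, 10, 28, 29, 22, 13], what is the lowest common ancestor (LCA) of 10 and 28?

Tree insertion order: [21, 46, 7, 4, 14, 27, 10, 28, 29, 22, 13]
Tree (level-order array): [21, 7, 46, 4, 14, 27, None, None, None, 10, None, 22, 28, None, 13, None, None, None, 29]
In a BST, the LCA of p=10, q=28 is the first node v on the
root-to-leaf path with p <= v <= q (go left if both < v, right if both > v).
Walk from root:
  at 21: 10 <= 21 <= 28, this is the LCA
LCA = 21


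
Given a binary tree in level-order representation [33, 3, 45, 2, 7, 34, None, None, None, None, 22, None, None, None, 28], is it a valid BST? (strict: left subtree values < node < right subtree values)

Level-order array: [33, 3, 45, 2, 7, 34, None, None, None, None, 22, None, None, None, 28]
Validate using subtree bounds (lo, hi): at each node, require lo < value < hi,
then recurse left with hi=value and right with lo=value.
Preorder trace (stopping at first violation):
  at node 33 with bounds (-inf, +inf): OK
  at node 3 with bounds (-inf, 33): OK
  at node 2 with bounds (-inf, 3): OK
  at node 7 with bounds (3, 33): OK
  at node 22 with bounds (7, 33): OK
  at node 28 with bounds (22, 33): OK
  at node 45 with bounds (33, +inf): OK
  at node 34 with bounds (33, 45): OK
No violation found at any node.
Result: Valid BST


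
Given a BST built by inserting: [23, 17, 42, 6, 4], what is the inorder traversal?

Tree insertion order: [23, 17, 42, 6, 4]
Tree (level-order array): [23, 17, 42, 6, None, None, None, 4]
Inorder traversal: [4, 6, 17, 23, 42]


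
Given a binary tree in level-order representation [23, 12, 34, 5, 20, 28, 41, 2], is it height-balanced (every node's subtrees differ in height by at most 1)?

Tree (level-order array): [23, 12, 34, 5, 20, 28, 41, 2]
Definition: a tree is height-balanced if, at every node, |h(left) - h(right)| <= 1 (empty subtree has height -1).
Bottom-up per-node check:
  node 2: h_left=-1, h_right=-1, diff=0 [OK], height=0
  node 5: h_left=0, h_right=-1, diff=1 [OK], height=1
  node 20: h_left=-1, h_right=-1, diff=0 [OK], height=0
  node 12: h_left=1, h_right=0, diff=1 [OK], height=2
  node 28: h_left=-1, h_right=-1, diff=0 [OK], height=0
  node 41: h_left=-1, h_right=-1, diff=0 [OK], height=0
  node 34: h_left=0, h_right=0, diff=0 [OK], height=1
  node 23: h_left=2, h_right=1, diff=1 [OK], height=3
All nodes satisfy the balance condition.
Result: Balanced


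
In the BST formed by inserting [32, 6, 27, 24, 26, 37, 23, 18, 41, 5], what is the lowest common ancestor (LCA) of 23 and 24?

Tree insertion order: [32, 6, 27, 24, 26, 37, 23, 18, 41, 5]
Tree (level-order array): [32, 6, 37, 5, 27, None, 41, None, None, 24, None, None, None, 23, 26, 18]
In a BST, the LCA of p=23, q=24 is the first node v on the
root-to-leaf path with p <= v <= q (go left if both < v, right if both > v).
Walk from root:
  at 32: both 23 and 24 < 32, go left
  at 6: both 23 and 24 > 6, go right
  at 27: both 23 and 24 < 27, go left
  at 24: 23 <= 24 <= 24, this is the LCA
LCA = 24


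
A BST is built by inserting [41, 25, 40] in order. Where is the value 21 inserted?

Starting tree (level order): [41, 25, None, None, 40]
Insertion path: 41 -> 25
Result: insert 21 as left child of 25
Final tree (level order): [41, 25, None, 21, 40]


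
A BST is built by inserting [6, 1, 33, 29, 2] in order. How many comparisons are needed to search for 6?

Search path for 6: 6
Found: True
Comparisons: 1


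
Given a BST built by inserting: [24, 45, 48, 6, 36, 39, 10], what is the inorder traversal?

Tree insertion order: [24, 45, 48, 6, 36, 39, 10]
Tree (level-order array): [24, 6, 45, None, 10, 36, 48, None, None, None, 39]
Inorder traversal: [6, 10, 24, 36, 39, 45, 48]


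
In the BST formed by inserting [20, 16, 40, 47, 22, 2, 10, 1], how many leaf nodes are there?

Tree built from: [20, 16, 40, 47, 22, 2, 10, 1]
Tree (level-order array): [20, 16, 40, 2, None, 22, 47, 1, 10]
Rule: A leaf has 0 children.
Per-node child counts:
  node 20: 2 child(ren)
  node 16: 1 child(ren)
  node 2: 2 child(ren)
  node 1: 0 child(ren)
  node 10: 0 child(ren)
  node 40: 2 child(ren)
  node 22: 0 child(ren)
  node 47: 0 child(ren)
Matching nodes: [1, 10, 22, 47]
Count of leaf nodes: 4


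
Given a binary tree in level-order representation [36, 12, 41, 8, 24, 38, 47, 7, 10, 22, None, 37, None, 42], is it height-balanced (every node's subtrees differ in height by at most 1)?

Tree (level-order array): [36, 12, 41, 8, 24, 38, 47, 7, 10, 22, None, 37, None, 42]
Definition: a tree is height-balanced if, at every node, |h(left) - h(right)| <= 1 (empty subtree has height -1).
Bottom-up per-node check:
  node 7: h_left=-1, h_right=-1, diff=0 [OK], height=0
  node 10: h_left=-1, h_right=-1, diff=0 [OK], height=0
  node 8: h_left=0, h_right=0, diff=0 [OK], height=1
  node 22: h_left=-1, h_right=-1, diff=0 [OK], height=0
  node 24: h_left=0, h_right=-1, diff=1 [OK], height=1
  node 12: h_left=1, h_right=1, diff=0 [OK], height=2
  node 37: h_left=-1, h_right=-1, diff=0 [OK], height=0
  node 38: h_left=0, h_right=-1, diff=1 [OK], height=1
  node 42: h_left=-1, h_right=-1, diff=0 [OK], height=0
  node 47: h_left=0, h_right=-1, diff=1 [OK], height=1
  node 41: h_left=1, h_right=1, diff=0 [OK], height=2
  node 36: h_left=2, h_right=2, diff=0 [OK], height=3
All nodes satisfy the balance condition.
Result: Balanced


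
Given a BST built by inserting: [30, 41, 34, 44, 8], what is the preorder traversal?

Tree insertion order: [30, 41, 34, 44, 8]
Tree (level-order array): [30, 8, 41, None, None, 34, 44]
Preorder traversal: [30, 8, 41, 34, 44]


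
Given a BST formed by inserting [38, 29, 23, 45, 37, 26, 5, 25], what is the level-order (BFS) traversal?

Tree insertion order: [38, 29, 23, 45, 37, 26, 5, 25]
Tree (level-order array): [38, 29, 45, 23, 37, None, None, 5, 26, None, None, None, None, 25]
BFS from the root, enqueuing left then right child of each popped node:
  queue [38] -> pop 38, enqueue [29, 45], visited so far: [38]
  queue [29, 45] -> pop 29, enqueue [23, 37], visited so far: [38, 29]
  queue [45, 23, 37] -> pop 45, enqueue [none], visited so far: [38, 29, 45]
  queue [23, 37] -> pop 23, enqueue [5, 26], visited so far: [38, 29, 45, 23]
  queue [37, 5, 26] -> pop 37, enqueue [none], visited so far: [38, 29, 45, 23, 37]
  queue [5, 26] -> pop 5, enqueue [none], visited so far: [38, 29, 45, 23, 37, 5]
  queue [26] -> pop 26, enqueue [25], visited so far: [38, 29, 45, 23, 37, 5, 26]
  queue [25] -> pop 25, enqueue [none], visited so far: [38, 29, 45, 23, 37, 5, 26, 25]
Result: [38, 29, 45, 23, 37, 5, 26, 25]


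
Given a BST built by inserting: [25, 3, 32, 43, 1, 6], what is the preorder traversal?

Tree insertion order: [25, 3, 32, 43, 1, 6]
Tree (level-order array): [25, 3, 32, 1, 6, None, 43]
Preorder traversal: [25, 3, 1, 6, 32, 43]


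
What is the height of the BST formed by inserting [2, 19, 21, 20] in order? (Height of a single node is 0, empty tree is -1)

Insertion order: [2, 19, 21, 20]
Tree (level-order array): [2, None, 19, None, 21, 20]
Compute height bottom-up (empty subtree = -1):
  height(20) = 1 + max(-1, -1) = 0
  height(21) = 1 + max(0, -1) = 1
  height(19) = 1 + max(-1, 1) = 2
  height(2) = 1 + max(-1, 2) = 3
Height = 3


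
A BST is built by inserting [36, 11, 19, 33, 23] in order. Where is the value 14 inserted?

Starting tree (level order): [36, 11, None, None, 19, None, 33, 23]
Insertion path: 36 -> 11 -> 19
Result: insert 14 as left child of 19
Final tree (level order): [36, 11, None, None, 19, 14, 33, None, None, 23]


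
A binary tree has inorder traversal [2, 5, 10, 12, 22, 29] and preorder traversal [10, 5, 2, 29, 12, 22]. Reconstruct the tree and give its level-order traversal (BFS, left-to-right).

Inorder:  [2, 5, 10, 12, 22, 29]
Preorder: [10, 5, 2, 29, 12, 22]
Algorithm: preorder visits root first, so consume preorder in order;
for each root, split the current inorder slice at that value into
left-subtree inorder and right-subtree inorder, then recurse.
Recursive splits:
  root=10; inorder splits into left=[2, 5], right=[12, 22, 29]
  root=5; inorder splits into left=[2], right=[]
  root=2; inorder splits into left=[], right=[]
  root=29; inorder splits into left=[12, 22], right=[]
  root=12; inorder splits into left=[], right=[22]
  root=22; inorder splits into left=[], right=[]
Reconstructed level-order: [10, 5, 29, 2, 12, 22]


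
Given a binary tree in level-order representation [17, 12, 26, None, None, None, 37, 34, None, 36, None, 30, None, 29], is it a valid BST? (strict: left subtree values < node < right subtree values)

Level-order array: [17, 12, 26, None, None, None, 37, 34, None, 36, None, 30, None, 29]
Validate using subtree bounds (lo, hi): at each node, require lo < value < hi,
then recurse left with hi=value and right with lo=value.
Preorder trace (stopping at first violation):
  at node 17 with bounds (-inf, +inf): OK
  at node 12 with bounds (-inf, 17): OK
  at node 26 with bounds (17, +inf): OK
  at node 37 with bounds (26, +inf): OK
  at node 34 with bounds (26, 37): OK
  at node 36 with bounds (26, 34): VIOLATION
Node 36 violates its bound: not (26 < 36 < 34).
Result: Not a valid BST


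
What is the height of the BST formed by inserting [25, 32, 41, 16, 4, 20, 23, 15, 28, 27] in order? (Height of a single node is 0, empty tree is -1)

Insertion order: [25, 32, 41, 16, 4, 20, 23, 15, 28, 27]
Tree (level-order array): [25, 16, 32, 4, 20, 28, 41, None, 15, None, 23, 27]
Compute height bottom-up (empty subtree = -1):
  height(15) = 1 + max(-1, -1) = 0
  height(4) = 1 + max(-1, 0) = 1
  height(23) = 1 + max(-1, -1) = 0
  height(20) = 1 + max(-1, 0) = 1
  height(16) = 1 + max(1, 1) = 2
  height(27) = 1 + max(-1, -1) = 0
  height(28) = 1 + max(0, -1) = 1
  height(41) = 1 + max(-1, -1) = 0
  height(32) = 1 + max(1, 0) = 2
  height(25) = 1 + max(2, 2) = 3
Height = 3


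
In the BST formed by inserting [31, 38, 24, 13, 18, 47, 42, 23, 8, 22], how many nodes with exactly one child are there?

Tree built from: [31, 38, 24, 13, 18, 47, 42, 23, 8, 22]
Tree (level-order array): [31, 24, 38, 13, None, None, 47, 8, 18, 42, None, None, None, None, 23, None, None, 22]
Rule: These are nodes with exactly 1 non-null child.
Per-node child counts:
  node 31: 2 child(ren)
  node 24: 1 child(ren)
  node 13: 2 child(ren)
  node 8: 0 child(ren)
  node 18: 1 child(ren)
  node 23: 1 child(ren)
  node 22: 0 child(ren)
  node 38: 1 child(ren)
  node 47: 1 child(ren)
  node 42: 0 child(ren)
Matching nodes: [24, 18, 23, 38, 47]
Count of nodes with exactly one child: 5


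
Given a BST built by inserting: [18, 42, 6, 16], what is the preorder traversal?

Tree insertion order: [18, 42, 6, 16]
Tree (level-order array): [18, 6, 42, None, 16]
Preorder traversal: [18, 6, 16, 42]


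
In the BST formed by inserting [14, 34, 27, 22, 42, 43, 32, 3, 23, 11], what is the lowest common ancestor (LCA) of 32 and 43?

Tree insertion order: [14, 34, 27, 22, 42, 43, 32, 3, 23, 11]
Tree (level-order array): [14, 3, 34, None, 11, 27, 42, None, None, 22, 32, None, 43, None, 23]
In a BST, the LCA of p=32, q=43 is the first node v on the
root-to-leaf path with p <= v <= q (go left if both < v, right if both > v).
Walk from root:
  at 14: both 32 and 43 > 14, go right
  at 34: 32 <= 34 <= 43, this is the LCA
LCA = 34


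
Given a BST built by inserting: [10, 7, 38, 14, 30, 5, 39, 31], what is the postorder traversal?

Tree insertion order: [10, 7, 38, 14, 30, 5, 39, 31]
Tree (level-order array): [10, 7, 38, 5, None, 14, 39, None, None, None, 30, None, None, None, 31]
Postorder traversal: [5, 7, 31, 30, 14, 39, 38, 10]


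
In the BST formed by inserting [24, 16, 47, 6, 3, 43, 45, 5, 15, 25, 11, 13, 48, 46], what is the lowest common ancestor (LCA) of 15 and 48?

Tree insertion order: [24, 16, 47, 6, 3, 43, 45, 5, 15, 25, 11, 13, 48, 46]
Tree (level-order array): [24, 16, 47, 6, None, 43, 48, 3, 15, 25, 45, None, None, None, 5, 11, None, None, None, None, 46, None, None, None, 13]
In a BST, the LCA of p=15, q=48 is the first node v on the
root-to-leaf path with p <= v <= q (go left if both < v, right if both > v).
Walk from root:
  at 24: 15 <= 24 <= 48, this is the LCA
LCA = 24


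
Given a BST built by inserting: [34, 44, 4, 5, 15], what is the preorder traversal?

Tree insertion order: [34, 44, 4, 5, 15]
Tree (level-order array): [34, 4, 44, None, 5, None, None, None, 15]
Preorder traversal: [34, 4, 5, 15, 44]


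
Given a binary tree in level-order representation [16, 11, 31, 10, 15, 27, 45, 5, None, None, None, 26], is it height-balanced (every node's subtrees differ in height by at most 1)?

Tree (level-order array): [16, 11, 31, 10, 15, 27, 45, 5, None, None, None, 26]
Definition: a tree is height-balanced if, at every node, |h(left) - h(right)| <= 1 (empty subtree has height -1).
Bottom-up per-node check:
  node 5: h_left=-1, h_right=-1, diff=0 [OK], height=0
  node 10: h_left=0, h_right=-1, diff=1 [OK], height=1
  node 15: h_left=-1, h_right=-1, diff=0 [OK], height=0
  node 11: h_left=1, h_right=0, diff=1 [OK], height=2
  node 26: h_left=-1, h_right=-1, diff=0 [OK], height=0
  node 27: h_left=0, h_right=-1, diff=1 [OK], height=1
  node 45: h_left=-1, h_right=-1, diff=0 [OK], height=0
  node 31: h_left=1, h_right=0, diff=1 [OK], height=2
  node 16: h_left=2, h_right=2, diff=0 [OK], height=3
All nodes satisfy the balance condition.
Result: Balanced


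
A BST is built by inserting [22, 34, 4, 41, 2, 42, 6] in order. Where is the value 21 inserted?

Starting tree (level order): [22, 4, 34, 2, 6, None, 41, None, None, None, None, None, 42]
Insertion path: 22 -> 4 -> 6
Result: insert 21 as right child of 6
Final tree (level order): [22, 4, 34, 2, 6, None, 41, None, None, None, 21, None, 42]


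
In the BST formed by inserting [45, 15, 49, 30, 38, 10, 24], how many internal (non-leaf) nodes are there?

Tree built from: [45, 15, 49, 30, 38, 10, 24]
Tree (level-order array): [45, 15, 49, 10, 30, None, None, None, None, 24, 38]
Rule: An internal node has at least one child.
Per-node child counts:
  node 45: 2 child(ren)
  node 15: 2 child(ren)
  node 10: 0 child(ren)
  node 30: 2 child(ren)
  node 24: 0 child(ren)
  node 38: 0 child(ren)
  node 49: 0 child(ren)
Matching nodes: [45, 15, 30]
Count of internal (non-leaf) nodes: 3


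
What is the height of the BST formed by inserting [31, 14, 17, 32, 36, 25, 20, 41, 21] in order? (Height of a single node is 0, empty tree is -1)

Insertion order: [31, 14, 17, 32, 36, 25, 20, 41, 21]
Tree (level-order array): [31, 14, 32, None, 17, None, 36, None, 25, None, 41, 20, None, None, None, None, 21]
Compute height bottom-up (empty subtree = -1):
  height(21) = 1 + max(-1, -1) = 0
  height(20) = 1 + max(-1, 0) = 1
  height(25) = 1 + max(1, -1) = 2
  height(17) = 1 + max(-1, 2) = 3
  height(14) = 1 + max(-1, 3) = 4
  height(41) = 1 + max(-1, -1) = 0
  height(36) = 1 + max(-1, 0) = 1
  height(32) = 1 + max(-1, 1) = 2
  height(31) = 1 + max(4, 2) = 5
Height = 5


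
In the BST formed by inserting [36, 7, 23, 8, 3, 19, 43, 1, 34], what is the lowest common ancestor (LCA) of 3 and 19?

Tree insertion order: [36, 7, 23, 8, 3, 19, 43, 1, 34]
Tree (level-order array): [36, 7, 43, 3, 23, None, None, 1, None, 8, 34, None, None, None, 19]
In a BST, the LCA of p=3, q=19 is the first node v on the
root-to-leaf path with p <= v <= q (go left if both < v, right if both > v).
Walk from root:
  at 36: both 3 and 19 < 36, go left
  at 7: 3 <= 7 <= 19, this is the LCA
LCA = 7


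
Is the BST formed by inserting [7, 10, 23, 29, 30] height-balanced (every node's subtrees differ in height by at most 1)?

Tree (level-order array): [7, None, 10, None, 23, None, 29, None, 30]
Definition: a tree is height-balanced if, at every node, |h(left) - h(right)| <= 1 (empty subtree has height -1).
Bottom-up per-node check:
  node 30: h_left=-1, h_right=-1, diff=0 [OK], height=0
  node 29: h_left=-1, h_right=0, diff=1 [OK], height=1
  node 23: h_left=-1, h_right=1, diff=2 [FAIL (|-1-1|=2 > 1)], height=2
  node 10: h_left=-1, h_right=2, diff=3 [FAIL (|-1-2|=3 > 1)], height=3
  node 7: h_left=-1, h_right=3, diff=4 [FAIL (|-1-3|=4 > 1)], height=4
Node 23 violates the condition: |-1 - 1| = 2 > 1.
Result: Not balanced


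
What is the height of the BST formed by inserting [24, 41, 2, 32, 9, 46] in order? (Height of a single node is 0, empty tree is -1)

Insertion order: [24, 41, 2, 32, 9, 46]
Tree (level-order array): [24, 2, 41, None, 9, 32, 46]
Compute height bottom-up (empty subtree = -1):
  height(9) = 1 + max(-1, -1) = 0
  height(2) = 1 + max(-1, 0) = 1
  height(32) = 1 + max(-1, -1) = 0
  height(46) = 1 + max(-1, -1) = 0
  height(41) = 1 + max(0, 0) = 1
  height(24) = 1 + max(1, 1) = 2
Height = 2


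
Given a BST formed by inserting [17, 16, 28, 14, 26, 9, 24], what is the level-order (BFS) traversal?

Tree insertion order: [17, 16, 28, 14, 26, 9, 24]
Tree (level-order array): [17, 16, 28, 14, None, 26, None, 9, None, 24]
BFS from the root, enqueuing left then right child of each popped node:
  queue [17] -> pop 17, enqueue [16, 28], visited so far: [17]
  queue [16, 28] -> pop 16, enqueue [14], visited so far: [17, 16]
  queue [28, 14] -> pop 28, enqueue [26], visited so far: [17, 16, 28]
  queue [14, 26] -> pop 14, enqueue [9], visited so far: [17, 16, 28, 14]
  queue [26, 9] -> pop 26, enqueue [24], visited so far: [17, 16, 28, 14, 26]
  queue [9, 24] -> pop 9, enqueue [none], visited so far: [17, 16, 28, 14, 26, 9]
  queue [24] -> pop 24, enqueue [none], visited so far: [17, 16, 28, 14, 26, 9, 24]
Result: [17, 16, 28, 14, 26, 9, 24]


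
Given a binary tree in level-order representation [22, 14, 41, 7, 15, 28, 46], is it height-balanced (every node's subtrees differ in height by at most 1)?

Tree (level-order array): [22, 14, 41, 7, 15, 28, 46]
Definition: a tree is height-balanced if, at every node, |h(left) - h(right)| <= 1 (empty subtree has height -1).
Bottom-up per-node check:
  node 7: h_left=-1, h_right=-1, diff=0 [OK], height=0
  node 15: h_left=-1, h_right=-1, diff=0 [OK], height=0
  node 14: h_left=0, h_right=0, diff=0 [OK], height=1
  node 28: h_left=-1, h_right=-1, diff=0 [OK], height=0
  node 46: h_left=-1, h_right=-1, diff=0 [OK], height=0
  node 41: h_left=0, h_right=0, diff=0 [OK], height=1
  node 22: h_left=1, h_right=1, diff=0 [OK], height=2
All nodes satisfy the balance condition.
Result: Balanced


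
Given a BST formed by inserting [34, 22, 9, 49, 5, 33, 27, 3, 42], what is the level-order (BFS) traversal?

Tree insertion order: [34, 22, 9, 49, 5, 33, 27, 3, 42]
Tree (level-order array): [34, 22, 49, 9, 33, 42, None, 5, None, 27, None, None, None, 3]
BFS from the root, enqueuing left then right child of each popped node:
  queue [34] -> pop 34, enqueue [22, 49], visited so far: [34]
  queue [22, 49] -> pop 22, enqueue [9, 33], visited so far: [34, 22]
  queue [49, 9, 33] -> pop 49, enqueue [42], visited so far: [34, 22, 49]
  queue [9, 33, 42] -> pop 9, enqueue [5], visited so far: [34, 22, 49, 9]
  queue [33, 42, 5] -> pop 33, enqueue [27], visited so far: [34, 22, 49, 9, 33]
  queue [42, 5, 27] -> pop 42, enqueue [none], visited so far: [34, 22, 49, 9, 33, 42]
  queue [5, 27] -> pop 5, enqueue [3], visited so far: [34, 22, 49, 9, 33, 42, 5]
  queue [27, 3] -> pop 27, enqueue [none], visited so far: [34, 22, 49, 9, 33, 42, 5, 27]
  queue [3] -> pop 3, enqueue [none], visited so far: [34, 22, 49, 9, 33, 42, 5, 27, 3]
Result: [34, 22, 49, 9, 33, 42, 5, 27, 3]


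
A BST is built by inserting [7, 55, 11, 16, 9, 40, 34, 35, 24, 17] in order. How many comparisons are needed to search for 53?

Search path for 53: 7 -> 55 -> 11 -> 16 -> 40
Found: False
Comparisons: 5


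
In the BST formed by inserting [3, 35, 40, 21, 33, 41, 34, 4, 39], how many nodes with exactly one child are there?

Tree built from: [3, 35, 40, 21, 33, 41, 34, 4, 39]
Tree (level-order array): [3, None, 35, 21, 40, 4, 33, 39, 41, None, None, None, 34]
Rule: These are nodes with exactly 1 non-null child.
Per-node child counts:
  node 3: 1 child(ren)
  node 35: 2 child(ren)
  node 21: 2 child(ren)
  node 4: 0 child(ren)
  node 33: 1 child(ren)
  node 34: 0 child(ren)
  node 40: 2 child(ren)
  node 39: 0 child(ren)
  node 41: 0 child(ren)
Matching nodes: [3, 33]
Count of nodes with exactly one child: 2


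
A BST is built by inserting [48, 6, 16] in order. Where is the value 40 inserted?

Starting tree (level order): [48, 6, None, None, 16]
Insertion path: 48 -> 6 -> 16
Result: insert 40 as right child of 16
Final tree (level order): [48, 6, None, None, 16, None, 40]


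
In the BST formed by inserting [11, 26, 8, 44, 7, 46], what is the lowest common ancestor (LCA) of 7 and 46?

Tree insertion order: [11, 26, 8, 44, 7, 46]
Tree (level-order array): [11, 8, 26, 7, None, None, 44, None, None, None, 46]
In a BST, the LCA of p=7, q=46 is the first node v on the
root-to-leaf path with p <= v <= q (go left if both < v, right if both > v).
Walk from root:
  at 11: 7 <= 11 <= 46, this is the LCA
LCA = 11


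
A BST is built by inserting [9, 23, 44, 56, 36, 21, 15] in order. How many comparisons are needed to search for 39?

Search path for 39: 9 -> 23 -> 44 -> 36
Found: False
Comparisons: 4


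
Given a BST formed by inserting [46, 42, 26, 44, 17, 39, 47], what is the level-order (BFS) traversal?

Tree insertion order: [46, 42, 26, 44, 17, 39, 47]
Tree (level-order array): [46, 42, 47, 26, 44, None, None, 17, 39]
BFS from the root, enqueuing left then right child of each popped node:
  queue [46] -> pop 46, enqueue [42, 47], visited so far: [46]
  queue [42, 47] -> pop 42, enqueue [26, 44], visited so far: [46, 42]
  queue [47, 26, 44] -> pop 47, enqueue [none], visited so far: [46, 42, 47]
  queue [26, 44] -> pop 26, enqueue [17, 39], visited so far: [46, 42, 47, 26]
  queue [44, 17, 39] -> pop 44, enqueue [none], visited so far: [46, 42, 47, 26, 44]
  queue [17, 39] -> pop 17, enqueue [none], visited so far: [46, 42, 47, 26, 44, 17]
  queue [39] -> pop 39, enqueue [none], visited so far: [46, 42, 47, 26, 44, 17, 39]
Result: [46, 42, 47, 26, 44, 17, 39]


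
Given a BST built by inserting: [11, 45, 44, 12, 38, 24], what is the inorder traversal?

Tree insertion order: [11, 45, 44, 12, 38, 24]
Tree (level-order array): [11, None, 45, 44, None, 12, None, None, 38, 24]
Inorder traversal: [11, 12, 24, 38, 44, 45]


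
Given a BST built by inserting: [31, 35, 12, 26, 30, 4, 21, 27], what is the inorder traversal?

Tree insertion order: [31, 35, 12, 26, 30, 4, 21, 27]
Tree (level-order array): [31, 12, 35, 4, 26, None, None, None, None, 21, 30, None, None, 27]
Inorder traversal: [4, 12, 21, 26, 27, 30, 31, 35]


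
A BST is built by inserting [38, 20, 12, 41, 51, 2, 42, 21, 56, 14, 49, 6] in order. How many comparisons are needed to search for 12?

Search path for 12: 38 -> 20 -> 12
Found: True
Comparisons: 3


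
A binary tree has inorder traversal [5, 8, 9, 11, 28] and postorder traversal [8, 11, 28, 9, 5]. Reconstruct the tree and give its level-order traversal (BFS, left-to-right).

Inorder:   [5, 8, 9, 11, 28]
Postorder: [8, 11, 28, 9, 5]
Algorithm: postorder visits root last, so walk postorder right-to-left;
each value is the root of the current inorder slice — split it at that
value, recurse on the right subtree first, then the left.
Recursive splits:
  root=5; inorder splits into left=[], right=[8, 9, 11, 28]
  root=9; inorder splits into left=[8], right=[11, 28]
  root=28; inorder splits into left=[11], right=[]
  root=11; inorder splits into left=[], right=[]
  root=8; inorder splits into left=[], right=[]
Reconstructed level-order: [5, 9, 8, 28, 11]


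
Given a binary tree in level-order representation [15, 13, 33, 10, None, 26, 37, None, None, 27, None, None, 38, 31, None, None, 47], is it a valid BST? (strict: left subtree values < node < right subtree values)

Level-order array: [15, 13, 33, 10, None, 26, 37, None, None, 27, None, None, 38, 31, None, None, 47]
Validate using subtree bounds (lo, hi): at each node, require lo < value < hi,
then recurse left with hi=value and right with lo=value.
Preorder trace (stopping at first violation):
  at node 15 with bounds (-inf, +inf): OK
  at node 13 with bounds (-inf, 15): OK
  at node 10 with bounds (-inf, 13): OK
  at node 33 with bounds (15, +inf): OK
  at node 26 with bounds (15, 33): OK
  at node 27 with bounds (15, 26): VIOLATION
Node 27 violates its bound: not (15 < 27 < 26).
Result: Not a valid BST


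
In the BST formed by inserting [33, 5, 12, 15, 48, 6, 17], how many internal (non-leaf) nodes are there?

Tree built from: [33, 5, 12, 15, 48, 6, 17]
Tree (level-order array): [33, 5, 48, None, 12, None, None, 6, 15, None, None, None, 17]
Rule: An internal node has at least one child.
Per-node child counts:
  node 33: 2 child(ren)
  node 5: 1 child(ren)
  node 12: 2 child(ren)
  node 6: 0 child(ren)
  node 15: 1 child(ren)
  node 17: 0 child(ren)
  node 48: 0 child(ren)
Matching nodes: [33, 5, 12, 15]
Count of internal (non-leaf) nodes: 4


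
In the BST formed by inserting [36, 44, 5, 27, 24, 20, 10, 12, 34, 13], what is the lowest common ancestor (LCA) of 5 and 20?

Tree insertion order: [36, 44, 5, 27, 24, 20, 10, 12, 34, 13]
Tree (level-order array): [36, 5, 44, None, 27, None, None, 24, 34, 20, None, None, None, 10, None, None, 12, None, 13]
In a BST, the LCA of p=5, q=20 is the first node v on the
root-to-leaf path with p <= v <= q (go left if both < v, right if both > v).
Walk from root:
  at 36: both 5 and 20 < 36, go left
  at 5: 5 <= 5 <= 20, this is the LCA
LCA = 5


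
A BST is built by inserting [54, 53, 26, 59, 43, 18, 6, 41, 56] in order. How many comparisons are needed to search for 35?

Search path for 35: 54 -> 53 -> 26 -> 43 -> 41
Found: False
Comparisons: 5


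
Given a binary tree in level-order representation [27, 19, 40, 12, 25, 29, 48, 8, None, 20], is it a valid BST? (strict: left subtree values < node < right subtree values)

Level-order array: [27, 19, 40, 12, 25, 29, 48, 8, None, 20]
Validate using subtree bounds (lo, hi): at each node, require lo < value < hi,
then recurse left with hi=value and right with lo=value.
Preorder trace (stopping at first violation):
  at node 27 with bounds (-inf, +inf): OK
  at node 19 with bounds (-inf, 27): OK
  at node 12 with bounds (-inf, 19): OK
  at node 8 with bounds (-inf, 12): OK
  at node 25 with bounds (19, 27): OK
  at node 20 with bounds (19, 25): OK
  at node 40 with bounds (27, +inf): OK
  at node 29 with bounds (27, 40): OK
  at node 48 with bounds (40, +inf): OK
No violation found at any node.
Result: Valid BST


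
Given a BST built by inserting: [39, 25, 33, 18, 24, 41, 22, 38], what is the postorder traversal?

Tree insertion order: [39, 25, 33, 18, 24, 41, 22, 38]
Tree (level-order array): [39, 25, 41, 18, 33, None, None, None, 24, None, 38, 22]
Postorder traversal: [22, 24, 18, 38, 33, 25, 41, 39]


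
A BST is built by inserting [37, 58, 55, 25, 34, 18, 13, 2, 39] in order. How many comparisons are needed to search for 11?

Search path for 11: 37 -> 25 -> 18 -> 13 -> 2
Found: False
Comparisons: 5


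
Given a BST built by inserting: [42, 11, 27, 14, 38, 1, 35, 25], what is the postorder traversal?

Tree insertion order: [42, 11, 27, 14, 38, 1, 35, 25]
Tree (level-order array): [42, 11, None, 1, 27, None, None, 14, 38, None, 25, 35]
Postorder traversal: [1, 25, 14, 35, 38, 27, 11, 42]


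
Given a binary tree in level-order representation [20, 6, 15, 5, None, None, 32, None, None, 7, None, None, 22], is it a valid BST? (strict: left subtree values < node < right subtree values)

Level-order array: [20, 6, 15, 5, None, None, 32, None, None, 7, None, None, 22]
Validate using subtree bounds (lo, hi): at each node, require lo < value < hi,
then recurse left with hi=value and right with lo=value.
Preorder trace (stopping at first violation):
  at node 20 with bounds (-inf, +inf): OK
  at node 6 with bounds (-inf, 20): OK
  at node 5 with bounds (-inf, 6): OK
  at node 15 with bounds (20, +inf): VIOLATION
Node 15 violates its bound: not (20 < 15 < +inf).
Result: Not a valid BST


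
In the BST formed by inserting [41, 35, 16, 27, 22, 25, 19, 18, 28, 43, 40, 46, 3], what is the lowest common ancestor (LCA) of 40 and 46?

Tree insertion order: [41, 35, 16, 27, 22, 25, 19, 18, 28, 43, 40, 46, 3]
Tree (level-order array): [41, 35, 43, 16, 40, None, 46, 3, 27, None, None, None, None, None, None, 22, 28, 19, 25, None, None, 18]
In a BST, the LCA of p=40, q=46 is the first node v on the
root-to-leaf path with p <= v <= q (go left if both < v, right if both > v).
Walk from root:
  at 41: 40 <= 41 <= 46, this is the LCA
LCA = 41


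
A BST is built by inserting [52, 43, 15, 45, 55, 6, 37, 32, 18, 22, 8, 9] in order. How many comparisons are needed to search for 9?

Search path for 9: 52 -> 43 -> 15 -> 6 -> 8 -> 9
Found: True
Comparisons: 6


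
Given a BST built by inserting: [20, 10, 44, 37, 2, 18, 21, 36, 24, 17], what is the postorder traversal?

Tree insertion order: [20, 10, 44, 37, 2, 18, 21, 36, 24, 17]
Tree (level-order array): [20, 10, 44, 2, 18, 37, None, None, None, 17, None, 21, None, None, None, None, 36, 24]
Postorder traversal: [2, 17, 18, 10, 24, 36, 21, 37, 44, 20]
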